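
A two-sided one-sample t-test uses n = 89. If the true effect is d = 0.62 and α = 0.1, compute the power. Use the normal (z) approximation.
Power ≈ 1.00

Power calculation (one-sample t-test, normal approximation):
z_β = d · √n - z_{α/2}
z_β = 0.62 · √89 - 1.645
z_β = 0.62 · 9.434 - 1.645
z_β = 4.204

Power = Φ(z_β) = Φ(4.204) ≈ 1.000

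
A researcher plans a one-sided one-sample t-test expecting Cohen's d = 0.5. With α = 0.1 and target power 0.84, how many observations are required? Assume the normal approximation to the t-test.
n = 21

Sample size formula (one-sample t-test, normal approximation):
n = ((z_α + z_β) / d)²

z_α = 1.282 (for α = 0.1, one-sided)
z_β = 0.994 (for power = 0.84)
d = 0.5

n = ((1.282 + 0.994) / 0.5)²
n = (4.552)²
n ≈ 20.72
Round up to the next whole number: n = 21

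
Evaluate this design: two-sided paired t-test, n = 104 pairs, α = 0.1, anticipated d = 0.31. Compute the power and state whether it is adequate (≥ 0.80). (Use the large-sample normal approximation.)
Power ≈ 0.94; the study is adequately powered (power ≥ 0.80)

Power calculation (paired t-test, normal approximation):
z_β = d · √n - z_{α/2}
z_β = 0.31 · √104 - 1.645
z_β = 0.31 · 10.198 - 1.645
z_β = 1.517

Power = Φ(z_β) = Φ(1.517) ≈ 0.935

Effect size d = 0.31 is small by Cohen's convention (0.2/0.5/0.8).

Threshold: power ≥ 0.80 is conventionally adequate.
Power ≈ 0.94 → the study is adequately powered (power ≥ 0.80).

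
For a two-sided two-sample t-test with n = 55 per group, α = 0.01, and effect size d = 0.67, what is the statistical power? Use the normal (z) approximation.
Power ≈ 0.83

Power calculation (two-sample t-test, normal approximation):
z_β = d · √(n/2) - z_{α/2}
z_β = 0.67 · √(55/2) - 2.576
z_β = 0.67 · 5.244 - 2.576
z_β = 0.938

Power = Φ(z_β) = Φ(0.938) ≈ 0.826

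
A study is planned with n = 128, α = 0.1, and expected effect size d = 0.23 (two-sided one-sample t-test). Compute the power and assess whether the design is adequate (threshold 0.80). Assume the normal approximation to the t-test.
Power ≈ 0.83; the study is adequately powered (power ≥ 0.80)

Power calculation (one-sample t-test, normal approximation):
z_β = d · √n - z_{α/2}
z_β = 0.23 · √128 - 1.645
z_β = 0.23 · 11.314 - 1.645
z_β = 0.957

Power = Φ(z_β) = Φ(0.957) ≈ 0.831

Effect size d = 0.23 is small by Cohen's convention (0.2/0.5/0.8).

Threshold: power ≥ 0.80 is conventionally adequate.
Power ≈ 0.83 → the study is adequately powered (power ≥ 0.80).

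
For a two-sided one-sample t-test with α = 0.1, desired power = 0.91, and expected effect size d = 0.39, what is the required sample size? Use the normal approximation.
n = 59

Sample size formula (one-sample t-test, normal approximation):
n = ((z_{α/2} + z_β) / d)²

z_{α/2} = 1.645 (for α = 0.1, two-sided)
z_β = 1.341 (for power = 0.91)
d = 0.39

n = ((1.645 + 1.341) / 0.39)²
n = (7.656)²
n ≈ 58.61
Round up to the next whole number: n = 59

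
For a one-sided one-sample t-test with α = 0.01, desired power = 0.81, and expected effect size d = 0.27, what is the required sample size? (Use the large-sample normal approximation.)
n = 141

Sample size formula (one-sample t-test, normal approximation):
n = ((z_α + z_β) / d)²

z_α = 2.326 (for α = 0.01, one-sided)
z_β = 0.878 (for power = 0.81)
d = 0.27

n = ((2.326 + 0.878) / 0.27)²
n = (11.867)²
n ≈ 140.83
Round up to the next whole number: n = 141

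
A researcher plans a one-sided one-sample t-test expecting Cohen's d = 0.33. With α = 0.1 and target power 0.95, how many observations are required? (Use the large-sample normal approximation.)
n = 79

Sample size formula (one-sample t-test, normal approximation):
n = ((z_α + z_β) / d)²

z_α = 1.282 (for α = 0.1, one-sided)
z_β = 1.645 (for power = 0.95)
d = 0.33

n = ((1.282 + 1.645) / 0.33)²
n = (8.870)²
n ≈ 78.68
Round up to the next whole number: n = 79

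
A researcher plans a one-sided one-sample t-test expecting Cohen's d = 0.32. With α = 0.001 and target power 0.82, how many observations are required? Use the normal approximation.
n = 157

Sample size formula (one-sample t-test, normal approximation):
n = ((z_α + z_β) / d)²

z_α = 3.090 (for α = 0.001, one-sided)
z_β = 0.915 (for power = 0.82)
d = 0.32

n = ((3.090 + 0.915) / 0.32)²
n = (12.516)²
n ≈ 156.65
Round up to the next whole number: n = 157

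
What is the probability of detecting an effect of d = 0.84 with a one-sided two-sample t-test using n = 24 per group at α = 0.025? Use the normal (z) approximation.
Power ≈ 0.83

Power calculation (two-sample t-test, normal approximation):
z_β = d · √(n/2) - z_α
z_β = 0.84 · √(24/2) - 1.960
z_β = 0.84 · 3.464 - 1.960
z_β = 0.950

Power = Φ(z_β) = Φ(0.950) ≈ 0.829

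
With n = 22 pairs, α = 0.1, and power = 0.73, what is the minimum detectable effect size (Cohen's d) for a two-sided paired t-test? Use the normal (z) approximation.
d ≈ 0.48

Minimum detectable effect (paired t-test, normal approximation):
d = (z_{α/2} + z_β) / √n
d = (1.645 + 0.613) / √22
d = 2.258 / 4.690
d ≈ 0.48

By Cohen's convention (0.2 small / 0.5 medium / 0.8 large): small effect.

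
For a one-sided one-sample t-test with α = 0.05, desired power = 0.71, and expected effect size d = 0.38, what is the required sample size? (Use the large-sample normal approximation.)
n = 34

Sample size formula (one-sample t-test, normal approximation):
n = ((z_α + z_β) / d)²

z_α = 1.645 (for α = 0.05, one-sided)
z_β = 0.553 (for power = 0.71)
d = 0.38

n = ((1.645 + 0.553) / 0.38)²
n = (5.784)²
n ≈ 33.45
Round up to the next whole number: n = 34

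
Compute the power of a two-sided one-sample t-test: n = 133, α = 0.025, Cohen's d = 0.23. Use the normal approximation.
Power ≈ 0.66

Power calculation (one-sample t-test, normal approximation):
z_β = d · √n - z_{α/2}
z_β = 0.23 · √133 - 2.241
z_β = 0.23 · 11.533 - 2.241
z_β = 0.411

Power = Φ(z_β) = Φ(0.411) ≈ 0.659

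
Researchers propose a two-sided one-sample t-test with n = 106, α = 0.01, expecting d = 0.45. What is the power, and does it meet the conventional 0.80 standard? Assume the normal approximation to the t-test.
Power ≈ 0.98; the study is adequately powered (power ≥ 0.80)

Power calculation (one-sample t-test, normal approximation):
z_β = d · √n - z_{α/2}
z_β = 0.45 · √106 - 2.576
z_β = 0.45 · 10.296 - 2.576
z_β = 2.057

Power = Φ(z_β) = Φ(2.057) ≈ 0.980

Effect size d = 0.45 is small by Cohen's convention (0.2/0.5/0.8).

Threshold: power ≥ 0.80 is conventionally adequate.
Power ≈ 0.98 → the study is adequately powered (power ≥ 0.80).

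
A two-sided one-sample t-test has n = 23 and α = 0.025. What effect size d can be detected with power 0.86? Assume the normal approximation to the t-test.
d ≈ 0.69

Minimum detectable effect (one-sample t-test, normal approximation):
d = (z_{α/2} + z_β) / √n
d = (2.241 + 1.080) / √23
d = 3.322 / 4.796
d ≈ 0.69

By Cohen's convention (0.2 small / 0.5 medium / 0.8 large): medium effect.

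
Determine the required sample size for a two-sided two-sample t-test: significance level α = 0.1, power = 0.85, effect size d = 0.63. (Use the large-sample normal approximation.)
n = 37 per group

Sample size formula (two-sample t-test, normal approximation):
n = 2 · ((z_{α/2} + z_β) / d)²

z_{α/2} = 1.645 (for α = 0.1, two-sided)
z_β = 1.036 (for power = 0.85)
d = 0.63

n = 2 · ((1.645 + 1.036) / 0.63)²
n = 2 · (4.256)²
n ≈ 36.23
Round up to the next whole number: n = 37 per group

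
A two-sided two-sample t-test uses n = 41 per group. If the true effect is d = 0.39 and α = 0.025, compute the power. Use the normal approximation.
Power ≈ 0.32

Power calculation (two-sample t-test, normal approximation):
z_β = d · √(n/2) - z_{α/2}
z_β = 0.39 · √(41/2) - 2.241
z_β = 0.39 · 4.528 - 2.241
z_β = -0.476

Power = Φ(z_β) = Φ(-0.476) ≈ 0.317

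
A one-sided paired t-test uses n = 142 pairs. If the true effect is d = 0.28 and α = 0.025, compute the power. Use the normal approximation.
Power ≈ 0.92

Power calculation (paired t-test, normal approximation):
z_β = d · √n - z_α
z_β = 0.28 · √142 - 1.960
z_β = 0.28 · 11.916 - 1.960
z_β = 1.377

Power = Φ(z_β) = Φ(1.377) ≈ 0.916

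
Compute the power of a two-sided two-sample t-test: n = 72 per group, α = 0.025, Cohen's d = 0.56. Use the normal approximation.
Power ≈ 0.87

Power calculation (two-sample t-test, normal approximation):
z_β = d · √(n/2) - z_{α/2}
z_β = 0.56 · √(72/2) - 2.241
z_β = 0.56 · 6.000 - 2.241
z_β = 1.119

Power = Φ(z_β) = Φ(1.119) ≈ 0.868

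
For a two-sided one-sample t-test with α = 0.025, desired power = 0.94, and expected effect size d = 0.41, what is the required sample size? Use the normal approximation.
n = 86

Sample size formula (one-sample t-test, normal approximation):
n = ((z_{α/2} + z_β) / d)²

z_{α/2} = 2.241 (for α = 0.025, two-sided)
z_β = 1.555 (for power = 0.94)
d = 0.41

n = ((2.241 + 1.555) / 0.41)²
n = (9.259)²
n ≈ 85.73
Round up to the next whole number: n = 86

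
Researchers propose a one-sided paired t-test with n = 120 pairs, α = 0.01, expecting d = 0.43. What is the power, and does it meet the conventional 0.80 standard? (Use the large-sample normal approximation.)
Power ≈ 0.99; the study is adequately powered (power ≥ 0.80)

Power calculation (paired t-test, normal approximation):
z_β = d · √n - z_α
z_β = 0.43 · √120 - 2.326
z_β = 0.43 · 10.954 - 2.326
z_β = 2.384

Power = Φ(z_β) = Φ(2.384) ≈ 0.991

Effect size d = 0.43 is small by Cohen's convention (0.2/0.5/0.8).

Threshold: power ≥ 0.80 is conventionally adequate.
Power ≈ 0.99 → the study is adequately powered (power ≥ 0.80).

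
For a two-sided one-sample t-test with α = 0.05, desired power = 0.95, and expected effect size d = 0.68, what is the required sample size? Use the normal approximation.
n = 29

Sample size formula (one-sample t-test, normal approximation):
n = ((z_{α/2} + z_β) / d)²

z_{α/2} = 1.960 (for α = 0.05, two-sided)
z_β = 1.645 (for power = 0.95)
d = 0.68

n = ((1.960 + 1.645) / 0.68)²
n = (5.301)²
n ≈ 28.10
Round up to the next whole number: n = 29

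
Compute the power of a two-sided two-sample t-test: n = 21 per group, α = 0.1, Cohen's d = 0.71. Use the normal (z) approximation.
Power ≈ 0.74

Power calculation (two-sample t-test, normal approximation):
z_β = d · √(n/2) - z_{α/2}
z_β = 0.71 · √(21/2) - 1.645
z_β = 0.71 · 3.240 - 1.645
z_β = 0.656

Power = Φ(z_β) = Φ(0.656) ≈ 0.744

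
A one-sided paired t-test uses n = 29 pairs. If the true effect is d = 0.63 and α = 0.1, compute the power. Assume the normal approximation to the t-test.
Power ≈ 0.98

Power calculation (paired t-test, normal approximation):
z_β = d · √n - z_α
z_β = 0.63 · √29 - 1.282
z_β = 0.63 · 5.385 - 1.282
z_β = 2.111

Power = Φ(z_β) = Φ(2.111) ≈ 0.983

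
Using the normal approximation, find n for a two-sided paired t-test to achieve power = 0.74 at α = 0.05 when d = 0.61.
n = 19 pairs

Sample size formula (paired t-test, normal approximation):
n = ((z_{α/2} + z_β) / d)²

z_{α/2} = 1.960 (for α = 0.05, two-sided)
z_β = 0.643 (for power = 0.74)
d = 0.61

n = ((1.960 + 0.643) / 0.61)²
n = (4.267)²
n ≈ 18.21
Round up to the next whole number: n = 19 pairs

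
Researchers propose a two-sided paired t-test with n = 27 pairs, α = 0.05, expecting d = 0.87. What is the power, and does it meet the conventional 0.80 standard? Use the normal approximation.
Power ≈ 0.99; the study is adequately powered (power ≥ 0.80)

Power calculation (paired t-test, normal approximation):
z_β = d · √n - z_{α/2}
z_β = 0.87 · √27 - 1.960
z_β = 0.87 · 5.196 - 1.960
z_β = 2.561

Power = Φ(z_β) = Φ(2.561) ≈ 0.995

Effect size d = 0.87 is large by Cohen's convention (0.2/0.5/0.8).

Threshold: power ≥ 0.80 is conventionally adequate.
Power ≈ 0.99 → the study is adequately powered (power ≥ 0.80).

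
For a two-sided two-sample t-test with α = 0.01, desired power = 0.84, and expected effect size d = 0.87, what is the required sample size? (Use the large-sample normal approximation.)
n = 34 per group

Sample size formula (two-sample t-test, normal approximation):
n = 2 · ((z_{α/2} + z_β) / d)²

z_{α/2} = 2.576 (for α = 0.01, two-sided)
z_β = 0.994 (for power = 0.84)
d = 0.87

n = 2 · ((2.576 + 0.994) / 0.87)²
n = 2 · (4.103)²
n ≈ 33.67
Round up to the next whole number: n = 34 per group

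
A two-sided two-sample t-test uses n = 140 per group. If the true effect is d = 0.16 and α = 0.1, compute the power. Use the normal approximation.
Power ≈ 0.38

Power calculation (two-sample t-test, normal approximation):
z_β = d · √(n/2) - z_{α/2}
z_β = 0.16 · √(140/2) - 1.645
z_β = 0.16 · 8.367 - 1.645
z_β = -0.306

Power = Φ(z_β) = Φ(-0.306) ≈ 0.380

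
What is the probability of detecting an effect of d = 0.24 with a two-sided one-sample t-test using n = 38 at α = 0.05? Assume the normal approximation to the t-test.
Power ≈ 0.32

Power calculation (one-sample t-test, normal approximation):
z_β = d · √n - z_{α/2}
z_β = 0.24 · √38 - 1.960
z_β = 0.24 · 6.164 - 1.960
z_β = -0.481

Power = Φ(z_β) = Φ(-0.481) ≈ 0.315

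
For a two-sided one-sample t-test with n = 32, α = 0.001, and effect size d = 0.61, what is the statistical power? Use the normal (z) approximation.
Power ≈ 0.56

Power calculation (one-sample t-test, normal approximation):
z_β = d · √n - z_{α/2}
z_β = 0.61 · √32 - 3.291
z_β = 0.61 · 5.657 - 3.291
z_β = 0.160

Power = Φ(z_β) = Φ(0.160) ≈ 0.564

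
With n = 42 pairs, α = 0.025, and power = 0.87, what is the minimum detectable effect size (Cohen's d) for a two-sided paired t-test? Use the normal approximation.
d ≈ 0.52

Minimum detectable effect (paired t-test, normal approximation):
d = (z_{α/2} + z_β) / √n
d = (2.241 + 1.126) / √42
d = 3.368 / 6.481
d ≈ 0.52

By Cohen's convention (0.2 small / 0.5 medium / 0.8 large): medium effect.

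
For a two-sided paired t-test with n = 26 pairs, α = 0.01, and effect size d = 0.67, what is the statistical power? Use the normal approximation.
Power ≈ 0.80

Power calculation (paired t-test, normal approximation):
z_β = d · √n - z_{α/2}
z_β = 0.67 · √26 - 2.576
z_β = 0.67 · 5.099 - 2.576
z_β = 0.841

Power = Φ(z_β) = Φ(0.841) ≈ 0.800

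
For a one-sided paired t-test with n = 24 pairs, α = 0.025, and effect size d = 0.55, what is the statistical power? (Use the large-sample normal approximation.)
Power ≈ 0.77

Power calculation (paired t-test, normal approximation):
z_β = d · √n - z_α
z_β = 0.55 · √24 - 1.960
z_β = 0.55 · 4.899 - 1.960
z_β = 0.734

Power = Φ(z_β) = Φ(0.734) ≈ 0.769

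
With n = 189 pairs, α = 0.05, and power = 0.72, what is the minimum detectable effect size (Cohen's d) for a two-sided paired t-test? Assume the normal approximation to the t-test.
d ≈ 0.18

Minimum detectable effect (paired t-test, normal approximation):
d = (z_{α/2} + z_β) / √n
d = (1.960 + 0.583) / √189
d = 2.543 / 13.748
d ≈ 0.18

By Cohen's convention (0.2 small / 0.5 medium / 0.8 large): very small effect.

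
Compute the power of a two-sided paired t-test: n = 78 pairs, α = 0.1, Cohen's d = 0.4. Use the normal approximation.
Power ≈ 0.97

Power calculation (paired t-test, normal approximation):
z_β = d · √n - z_{α/2}
z_β = 0.4 · √78 - 1.645
z_β = 0.4 · 8.832 - 1.645
z_β = 1.888

Power = Φ(z_β) = Φ(1.888) ≈ 0.970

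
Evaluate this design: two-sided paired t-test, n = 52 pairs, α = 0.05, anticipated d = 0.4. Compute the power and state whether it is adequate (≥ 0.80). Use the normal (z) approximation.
Power ≈ 0.82; the study is adequately powered (power ≥ 0.80)

Power calculation (paired t-test, normal approximation):
z_β = d · √n - z_{α/2}
z_β = 0.4 · √52 - 1.960
z_β = 0.4 · 7.211 - 1.960
z_β = 0.924

Power = Φ(z_β) = Φ(0.924) ≈ 0.822

Effect size d = 0.4 is small by Cohen's convention (0.2/0.5/0.8).

Threshold: power ≥ 0.80 is conventionally adequate.
Power ≈ 0.82 → the study is adequately powered (power ≥ 0.80).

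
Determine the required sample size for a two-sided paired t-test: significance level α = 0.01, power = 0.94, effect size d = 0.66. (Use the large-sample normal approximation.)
n = 40 pairs

Sample size formula (paired t-test, normal approximation):
n = ((z_{α/2} + z_β) / d)²

z_{α/2} = 2.576 (for α = 0.01, two-sided)
z_β = 1.555 (for power = 0.94)
d = 0.66

n = ((2.576 + 1.555) / 0.66)²
n = (6.259)²
n ≈ 39.18
Round up to the next whole number: n = 40 pairs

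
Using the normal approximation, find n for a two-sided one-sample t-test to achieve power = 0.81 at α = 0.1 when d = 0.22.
n = 132

Sample size formula (one-sample t-test, normal approximation):
n = ((z_{α/2} + z_β) / d)²

z_{α/2} = 1.645 (for α = 0.1, two-sided)
z_β = 0.878 (for power = 0.81)
d = 0.22

n = ((1.645 + 0.878) / 0.22)²
n = (11.468)²
n ≈ 131.52
Round up to the next whole number: n = 132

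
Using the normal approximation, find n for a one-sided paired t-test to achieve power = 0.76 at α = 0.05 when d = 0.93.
n = 7 pairs

Sample size formula (paired t-test, normal approximation):
n = ((z_α + z_β) / d)²

z_α = 1.645 (for α = 0.05, one-sided)
z_β = 0.706 (for power = 0.76)
d = 0.93

n = ((1.645 + 0.706) / 0.93)²
n = (2.528)²
n ≈ 6.39
Round up to the next whole number: n = 7 pairs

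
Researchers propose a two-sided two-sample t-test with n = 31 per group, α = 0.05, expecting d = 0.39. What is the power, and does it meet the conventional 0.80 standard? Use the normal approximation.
Power ≈ 0.34; the study is underpowered (power < 0.80)

Power calculation (two-sample t-test, normal approximation):
z_β = d · √(n/2) - z_{α/2}
z_β = 0.39 · √(31/2) - 1.960
z_β = 0.39 · 3.937 - 1.960
z_β = -0.425

Power = Φ(z_β) = Φ(-0.425) ≈ 0.336

Effect size d = 0.39 is small by Cohen's convention (0.2/0.5/0.8).

Threshold: power ≥ 0.80 is conventionally adequate.
Power ≈ 0.34 → the study is underpowered (power < 0.80).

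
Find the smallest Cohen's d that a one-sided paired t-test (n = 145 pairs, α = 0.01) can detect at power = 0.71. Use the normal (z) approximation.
d ≈ 0.24

Minimum detectable effect (paired t-test, normal approximation):
d = (z_α + z_β) / √n
d = (2.326 + 0.553) / √145
d = 2.880 / 12.042
d ≈ 0.24

By Cohen's convention (0.2 small / 0.5 medium / 0.8 large): small effect.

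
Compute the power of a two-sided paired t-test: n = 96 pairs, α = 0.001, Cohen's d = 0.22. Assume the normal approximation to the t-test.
Power ≈ 0.13

Power calculation (paired t-test, normal approximation):
z_β = d · √n - z_{α/2}
z_β = 0.22 · √96 - 3.291
z_β = 0.22 · 9.798 - 3.291
z_β = -1.135

Power = Φ(z_β) = Φ(-1.135) ≈ 0.128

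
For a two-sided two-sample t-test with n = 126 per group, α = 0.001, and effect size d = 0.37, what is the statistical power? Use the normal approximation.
Power ≈ 0.36

Power calculation (two-sample t-test, normal approximation):
z_β = d · √(n/2) - z_{α/2}
z_β = 0.37 · √(126/2) - 3.291
z_β = 0.37 · 7.937 - 3.291
z_β = -0.354

Power = Φ(z_β) = Φ(-0.354) ≈ 0.362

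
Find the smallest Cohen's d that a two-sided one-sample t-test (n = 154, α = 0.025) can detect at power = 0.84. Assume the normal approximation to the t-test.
d ≈ 0.26

Minimum detectable effect (one-sample t-test, normal approximation):
d = (z_{α/2} + z_β) / √n
d = (2.241 + 0.994) / √154
d = 3.236 / 12.410
d ≈ 0.26

By Cohen's convention (0.2 small / 0.5 medium / 0.8 large): small effect.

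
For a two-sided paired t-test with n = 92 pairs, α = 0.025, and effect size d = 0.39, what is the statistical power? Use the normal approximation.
Power ≈ 0.93

Power calculation (paired t-test, normal approximation):
z_β = d · √n - z_{α/2}
z_β = 0.39 · √92 - 2.241
z_β = 0.39 · 9.592 - 2.241
z_β = 1.499

Power = Φ(z_β) = Φ(1.499) ≈ 0.933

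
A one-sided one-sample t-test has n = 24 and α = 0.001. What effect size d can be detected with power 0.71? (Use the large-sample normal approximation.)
d ≈ 0.74

Minimum detectable effect (one-sample t-test, normal approximation):
d = (z_α + z_β) / √n
d = (3.090 + 0.553) / √24
d = 3.644 / 4.899
d ≈ 0.74

By Cohen's convention (0.2 small / 0.5 medium / 0.8 large): medium effect.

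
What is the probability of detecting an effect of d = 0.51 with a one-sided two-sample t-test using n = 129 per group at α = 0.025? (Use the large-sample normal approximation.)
Power ≈ 0.98

Power calculation (two-sample t-test, normal approximation):
z_β = d · √(n/2) - z_α
z_β = 0.51 · √(129/2) - 1.960
z_β = 0.51 · 8.031 - 1.960
z_β = 2.136

Power = Φ(z_β) = Φ(2.136) ≈ 0.984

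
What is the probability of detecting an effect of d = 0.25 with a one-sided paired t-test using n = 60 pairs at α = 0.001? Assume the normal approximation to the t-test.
Power ≈ 0.12

Power calculation (paired t-test, normal approximation):
z_β = d · √n - z_α
z_β = 0.25 · √60 - 3.090
z_β = 0.25 · 7.746 - 3.090
z_β = -1.154

Power = Φ(z_β) = Φ(-1.154) ≈ 0.124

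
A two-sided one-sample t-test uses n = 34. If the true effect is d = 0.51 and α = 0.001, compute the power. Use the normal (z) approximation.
Power ≈ 0.38

Power calculation (one-sample t-test, normal approximation):
z_β = d · √n - z_{α/2}
z_β = 0.51 · √34 - 3.291
z_β = 0.51 · 5.831 - 3.291
z_β = -0.317

Power = Φ(z_β) = Φ(-0.317) ≈ 0.376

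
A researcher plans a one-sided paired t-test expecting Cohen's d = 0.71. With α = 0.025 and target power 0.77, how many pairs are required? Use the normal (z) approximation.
n = 15 pairs

Sample size formula (paired t-test, normal approximation):
n = ((z_α + z_β) / d)²

z_α = 1.960 (for α = 0.025, one-sided)
z_β = 0.739 (for power = 0.77)
d = 0.71

n = ((1.960 + 0.739) / 0.71)²
n = (3.801)²
n ≈ 14.45
Round up to the next whole number: n = 15 pairs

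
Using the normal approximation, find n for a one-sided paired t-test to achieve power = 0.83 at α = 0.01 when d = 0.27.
n = 148 pairs

Sample size formula (paired t-test, normal approximation):
n = ((z_α + z_β) / d)²

z_α = 2.326 (for α = 0.01, one-sided)
z_β = 0.954 (for power = 0.83)
d = 0.27

n = ((2.326 + 0.954) / 0.27)²
n = (12.148)²
n ≈ 147.57
Round up to the next whole number: n = 148 pairs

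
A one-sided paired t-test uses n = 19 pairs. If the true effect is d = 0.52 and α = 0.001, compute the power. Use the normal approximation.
Power ≈ 0.21

Power calculation (paired t-test, normal approximation):
z_β = d · √n - z_α
z_β = 0.52 · √19 - 3.090
z_β = 0.52 · 4.359 - 3.090
z_β = -0.824

Power = Φ(z_β) = Φ(-0.824) ≈ 0.205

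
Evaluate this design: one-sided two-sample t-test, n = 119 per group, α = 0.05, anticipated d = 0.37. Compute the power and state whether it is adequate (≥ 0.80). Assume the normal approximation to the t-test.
Power ≈ 0.89; the study is adequately powered (power ≥ 0.80)

Power calculation (two-sample t-test, normal approximation):
z_β = d · √(n/2) - z_α
z_β = 0.37 · √(119/2) - 1.645
z_β = 0.37 · 7.714 - 1.645
z_β = 1.209

Power = Φ(z_β) = Φ(1.209) ≈ 0.887

Effect size d = 0.37 is small by Cohen's convention (0.2/0.5/0.8).

Threshold: power ≥ 0.80 is conventionally adequate.
Power ≈ 0.89 → the study is adequately powered (power ≥ 0.80).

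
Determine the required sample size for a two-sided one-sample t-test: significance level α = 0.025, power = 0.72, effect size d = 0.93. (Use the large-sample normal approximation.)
n = 10

Sample size formula (one-sample t-test, normal approximation):
n = ((z_{α/2} + z_β) / d)²

z_{α/2} = 2.241 (for α = 0.025, two-sided)
z_β = 0.583 (for power = 0.72)
d = 0.93

n = ((2.241 + 0.583) / 0.93)²
n = (3.037)²
n ≈ 9.22
Round up to the next whole number: n = 10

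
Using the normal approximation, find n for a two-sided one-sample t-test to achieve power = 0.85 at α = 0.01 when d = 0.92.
n = 16

Sample size formula (one-sample t-test, normal approximation):
n = ((z_{α/2} + z_β) / d)²

z_{α/2} = 2.576 (for α = 0.01, two-sided)
z_β = 1.036 (for power = 0.85)
d = 0.92

n = ((2.576 + 1.036) / 0.92)²
n = (3.926)²
n ≈ 15.41
Round up to the next whole number: n = 16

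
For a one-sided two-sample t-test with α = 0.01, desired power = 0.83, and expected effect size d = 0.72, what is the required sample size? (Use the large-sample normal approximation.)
n = 42 per group

Sample size formula (two-sample t-test, normal approximation):
n = 2 · ((z_α + z_β) / d)²

z_α = 2.326 (for α = 0.01, one-sided)
z_β = 0.954 (for power = 0.83)
d = 0.72

n = 2 · ((2.326 + 0.954) / 0.72)²
n = 2 · (4.556)²
n ≈ 41.51
Round up to the next whole number: n = 42 per group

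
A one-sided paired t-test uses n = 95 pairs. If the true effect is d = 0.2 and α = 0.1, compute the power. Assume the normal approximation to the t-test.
Power ≈ 0.75

Power calculation (paired t-test, normal approximation):
z_β = d · √n - z_α
z_β = 0.2 · √95 - 1.282
z_β = 0.2 · 9.747 - 1.282
z_β = 0.668

Power = Φ(z_β) = Φ(0.668) ≈ 0.748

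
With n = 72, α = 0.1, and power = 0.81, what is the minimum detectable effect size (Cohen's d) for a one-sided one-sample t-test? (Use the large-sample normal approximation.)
d ≈ 0.25

Minimum detectable effect (one-sample t-test, normal approximation):
d = (z_α + z_β) / √n
d = (1.282 + 0.878) / √72
d = 2.159 / 8.485
d ≈ 0.25

By Cohen's convention (0.2 small / 0.5 medium / 0.8 large): small effect.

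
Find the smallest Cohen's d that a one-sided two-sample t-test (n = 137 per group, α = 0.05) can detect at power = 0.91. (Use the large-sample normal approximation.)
d ≈ 0.36

Minimum detectable effect (two-sample t-test, normal approximation):
d = (z_α + z_β) / √(n/2)
d = (1.645 + 1.341) / √(137/2)
d = 2.986 / 8.276
d ≈ 0.36

By Cohen's convention (0.2 small / 0.5 medium / 0.8 large): small effect.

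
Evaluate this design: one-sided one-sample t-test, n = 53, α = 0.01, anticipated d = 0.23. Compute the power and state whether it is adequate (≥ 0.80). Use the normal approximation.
Power ≈ 0.26; the study is underpowered (power < 0.80)

Power calculation (one-sample t-test, normal approximation):
z_β = d · √n - z_α
z_β = 0.23 · √53 - 2.326
z_β = 0.23 · 7.280 - 2.326
z_β = -0.652

Power = Φ(z_β) = Φ(-0.652) ≈ 0.257

Effect size d = 0.23 is small by Cohen's convention (0.2/0.5/0.8).

Threshold: power ≥ 0.80 is conventionally adequate.
Power ≈ 0.26 → the study is underpowered (power < 0.80).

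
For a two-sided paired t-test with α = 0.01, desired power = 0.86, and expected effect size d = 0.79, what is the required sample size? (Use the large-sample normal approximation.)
n = 22 pairs

Sample size formula (paired t-test, normal approximation):
n = ((z_{α/2} + z_β) / d)²

z_{α/2} = 2.576 (for α = 0.01, two-sided)
z_β = 1.080 (for power = 0.86)
d = 0.79

n = ((2.576 + 1.080) / 0.79)²
n = (4.628)²
n ≈ 21.42
Round up to the next whole number: n = 22 pairs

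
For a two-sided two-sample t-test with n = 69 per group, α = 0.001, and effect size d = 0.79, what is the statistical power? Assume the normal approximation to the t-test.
Power ≈ 0.91

Power calculation (two-sample t-test, normal approximation):
z_β = d · √(n/2) - z_{α/2}
z_β = 0.79 · √(69/2) - 3.291
z_β = 0.79 · 5.874 - 3.291
z_β = 1.350

Power = Φ(z_β) = Φ(1.350) ≈ 0.911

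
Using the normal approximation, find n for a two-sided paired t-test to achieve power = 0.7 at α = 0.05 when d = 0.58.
n = 19 pairs

Sample size formula (paired t-test, normal approximation):
n = ((z_{α/2} + z_β) / d)²

z_{α/2} = 1.960 (for α = 0.05, two-sided)
z_β = 0.524 (for power = 0.7)
d = 0.58

n = ((1.960 + 0.524) / 0.58)²
n = (4.283)²
n ≈ 18.34
Round up to the next whole number: n = 19 pairs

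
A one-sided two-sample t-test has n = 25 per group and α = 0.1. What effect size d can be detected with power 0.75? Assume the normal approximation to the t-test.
d ≈ 0.55

Minimum detectable effect (two-sample t-test, normal approximation):
d = (z_α + z_β) / √(n/2)
d = (1.282 + 0.674) / √(25/2)
d = 1.956 / 3.536
d ≈ 0.55

By Cohen's convention (0.2 small / 0.5 medium / 0.8 large): medium effect.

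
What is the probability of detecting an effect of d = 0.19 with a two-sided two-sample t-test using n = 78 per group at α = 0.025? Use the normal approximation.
Power ≈ 0.15

Power calculation (two-sample t-test, normal approximation):
z_β = d · √(n/2) - z_{α/2}
z_β = 0.19 · √(78/2) - 2.241
z_β = 0.19 · 6.245 - 2.241
z_β = -1.055

Power = Φ(z_β) = Φ(-1.055) ≈ 0.146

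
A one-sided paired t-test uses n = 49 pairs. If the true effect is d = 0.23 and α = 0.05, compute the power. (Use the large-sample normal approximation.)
Power ≈ 0.49

Power calculation (paired t-test, normal approximation):
z_β = d · √n - z_α
z_β = 0.23 · √49 - 1.645
z_β = 0.23 · 7.000 - 1.645
z_β = -0.035

Power = Φ(z_β) = Φ(-0.035) ≈ 0.486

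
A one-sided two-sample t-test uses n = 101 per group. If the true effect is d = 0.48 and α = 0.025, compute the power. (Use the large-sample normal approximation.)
Power ≈ 0.93

Power calculation (two-sample t-test, normal approximation):
z_β = d · √(n/2) - z_α
z_β = 0.48 · √(101/2) - 1.960
z_β = 0.48 · 7.106 - 1.960
z_β = 1.451

Power = Φ(z_β) = Φ(1.451) ≈ 0.927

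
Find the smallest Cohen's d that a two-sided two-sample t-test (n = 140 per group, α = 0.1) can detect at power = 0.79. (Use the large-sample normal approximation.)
d ≈ 0.29

Minimum detectable effect (two-sample t-test, normal approximation):
d = (z_{α/2} + z_β) / √(n/2)
d = (1.645 + 0.806) / √(140/2)
d = 2.451 / 8.367
d ≈ 0.29

By Cohen's convention (0.2 small / 0.5 medium / 0.8 large): small effect.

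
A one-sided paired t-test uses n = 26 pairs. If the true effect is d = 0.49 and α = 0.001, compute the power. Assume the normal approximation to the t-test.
Power ≈ 0.28

Power calculation (paired t-test, normal approximation):
z_β = d · √n - z_α
z_β = 0.49 · √26 - 3.090
z_β = 0.49 · 5.099 - 3.090
z_β = -0.592

Power = Φ(z_β) = Φ(-0.592) ≈ 0.277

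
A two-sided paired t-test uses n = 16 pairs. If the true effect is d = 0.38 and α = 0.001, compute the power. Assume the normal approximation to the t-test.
Power ≈ 0.04

Power calculation (paired t-test, normal approximation):
z_β = d · √n - z_{α/2}
z_β = 0.38 · √16 - 3.291
z_β = 0.38 · 4.000 - 3.291
z_β = -1.771

Power = Φ(z_β) = Φ(-1.771) ≈ 0.038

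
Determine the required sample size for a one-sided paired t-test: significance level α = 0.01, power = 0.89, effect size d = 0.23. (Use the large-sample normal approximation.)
n = 239 pairs

Sample size formula (paired t-test, normal approximation):
n = ((z_α + z_β) / d)²

z_α = 2.326 (for α = 0.01, one-sided)
z_β = 1.227 (for power = 0.89)
d = 0.23

n = ((2.326 + 1.227) / 0.23)²
n = (15.448)²
n ≈ 238.64
Round up to the next whole number: n = 239 pairs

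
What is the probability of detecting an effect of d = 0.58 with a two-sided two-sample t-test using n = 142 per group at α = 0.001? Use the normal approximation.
Power ≈ 0.94

Power calculation (two-sample t-test, normal approximation):
z_β = d · √(n/2) - z_{α/2}
z_β = 0.58 · √(142/2) - 3.291
z_β = 0.58 · 8.426 - 3.291
z_β = 1.597

Power = Φ(z_β) = Φ(1.597) ≈ 0.945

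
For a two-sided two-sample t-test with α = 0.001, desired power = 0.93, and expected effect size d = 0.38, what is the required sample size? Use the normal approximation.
n = 315 per group

Sample size formula (two-sample t-test, normal approximation):
n = 2 · ((z_{α/2} + z_β) / d)²

z_{α/2} = 3.291 (for α = 0.001, two-sided)
z_β = 1.476 (for power = 0.93)
d = 0.38

n = 2 · ((3.291 + 1.476) / 0.38)²
n = 2 · (12.545)²
n ≈ 314.75
Round up to the next whole number: n = 315 per group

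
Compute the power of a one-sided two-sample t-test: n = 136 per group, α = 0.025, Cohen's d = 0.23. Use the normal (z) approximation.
Power ≈ 0.47

Power calculation (two-sample t-test, normal approximation):
z_β = d · √(n/2) - z_α
z_β = 0.23 · √(136/2) - 1.960
z_β = 0.23 · 8.246 - 1.960
z_β = -0.063

Power = Φ(z_β) = Φ(-0.063) ≈ 0.475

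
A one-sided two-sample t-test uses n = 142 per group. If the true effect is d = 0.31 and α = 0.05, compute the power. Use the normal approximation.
Power ≈ 0.83

Power calculation (two-sample t-test, normal approximation):
z_β = d · √(n/2) - z_α
z_β = 0.31 · √(142/2) - 1.645
z_β = 0.31 · 8.426 - 1.645
z_β = 0.967

Power = Φ(z_β) = Φ(0.967) ≈ 0.833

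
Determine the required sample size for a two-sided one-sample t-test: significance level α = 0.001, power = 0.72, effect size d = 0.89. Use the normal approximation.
n = 19

Sample size formula (one-sample t-test, normal approximation):
n = ((z_{α/2} + z_β) / d)²

z_{α/2} = 3.291 (for α = 0.001, two-sided)
z_β = 0.583 (for power = 0.72)
d = 0.89

n = ((3.291 + 0.583) / 0.89)²
n = (4.353)²
n ≈ 18.95
Round up to the next whole number: n = 19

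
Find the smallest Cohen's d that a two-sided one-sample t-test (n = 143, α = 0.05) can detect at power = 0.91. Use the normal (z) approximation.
d ≈ 0.28

Minimum detectable effect (one-sample t-test, normal approximation):
d = (z_{α/2} + z_β) / √n
d = (1.960 + 1.341) / √143
d = 3.301 / 11.958
d ≈ 0.28

By Cohen's convention (0.2 small / 0.5 medium / 0.8 large): small effect.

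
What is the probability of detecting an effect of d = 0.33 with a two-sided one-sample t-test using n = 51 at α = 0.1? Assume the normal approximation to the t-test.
Power ≈ 0.76

Power calculation (one-sample t-test, normal approximation):
z_β = d · √n - z_{α/2}
z_β = 0.33 · √51 - 1.645
z_β = 0.33 · 7.141 - 1.645
z_β = 0.712

Power = Φ(z_β) = Φ(0.712) ≈ 0.762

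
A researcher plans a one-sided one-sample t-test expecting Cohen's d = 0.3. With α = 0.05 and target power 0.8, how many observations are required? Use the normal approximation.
n = 69

Sample size formula (one-sample t-test, normal approximation):
n = ((z_α + z_β) / d)²

z_α = 1.645 (for α = 0.05, one-sided)
z_β = 0.842 (for power = 0.8)
d = 0.3

n = ((1.645 + 0.842) / 0.3)²
n = (8.290)²
n ≈ 68.72
Round up to the next whole number: n = 69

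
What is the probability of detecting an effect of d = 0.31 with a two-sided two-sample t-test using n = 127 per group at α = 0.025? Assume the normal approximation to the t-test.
Power ≈ 0.59

Power calculation (two-sample t-test, normal approximation):
z_β = d · √(n/2) - z_{α/2}
z_β = 0.31 · √(127/2) - 2.241
z_β = 0.31 · 7.969 - 2.241
z_β = 0.229

Power = Φ(z_β) = Φ(0.229) ≈ 0.591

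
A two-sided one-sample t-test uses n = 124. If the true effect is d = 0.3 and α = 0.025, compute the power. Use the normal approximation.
Power ≈ 0.86

Power calculation (one-sample t-test, normal approximation):
z_β = d · √n - z_{α/2}
z_β = 0.3 · √124 - 2.241
z_β = 0.3 · 11.136 - 2.241
z_β = 1.099

Power = Φ(z_β) = Φ(1.099) ≈ 0.864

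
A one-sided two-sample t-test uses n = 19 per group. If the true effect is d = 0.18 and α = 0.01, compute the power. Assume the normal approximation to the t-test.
Power ≈ 0.04

Power calculation (two-sample t-test, normal approximation):
z_β = d · √(n/2) - z_α
z_β = 0.18 · √(19/2) - 2.326
z_β = 0.18 · 3.082 - 2.326
z_β = -1.772

Power = Φ(z_β) = Φ(-1.772) ≈ 0.038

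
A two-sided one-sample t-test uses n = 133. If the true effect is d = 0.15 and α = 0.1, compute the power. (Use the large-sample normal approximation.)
Power ≈ 0.53

Power calculation (one-sample t-test, normal approximation):
z_β = d · √n - z_{α/2}
z_β = 0.15 · √133 - 1.645
z_β = 0.15 · 11.533 - 1.645
z_β = 0.085

Power = Φ(z_β) = Φ(0.085) ≈ 0.534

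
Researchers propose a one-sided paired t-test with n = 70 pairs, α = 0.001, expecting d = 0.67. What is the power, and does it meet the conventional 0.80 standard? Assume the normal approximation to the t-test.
Power ≈ 0.99; the study is adequately powered (power ≥ 0.80)

Power calculation (paired t-test, normal approximation):
z_β = d · √n - z_α
z_β = 0.67 · √70 - 3.090
z_β = 0.67 · 8.367 - 3.090
z_β = 2.515

Power = Φ(z_β) = Φ(2.515) ≈ 0.994

Effect size d = 0.67 is medium by Cohen's convention (0.2/0.5/0.8).

Threshold: power ≥ 0.80 is conventionally adequate.
Power ≈ 0.99 → the study is adequately powered (power ≥ 0.80).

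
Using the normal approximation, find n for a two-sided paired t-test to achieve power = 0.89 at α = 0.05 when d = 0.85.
n = 15 pairs

Sample size formula (paired t-test, normal approximation):
n = ((z_{α/2} + z_β) / d)²

z_{α/2} = 1.960 (for α = 0.05, two-sided)
z_β = 1.227 (for power = 0.89)
d = 0.85

n = ((1.960 + 1.227) / 0.85)²
n = (3.749)²
n ≈ 14.06
Round up to the next whole number: n = 15 pairs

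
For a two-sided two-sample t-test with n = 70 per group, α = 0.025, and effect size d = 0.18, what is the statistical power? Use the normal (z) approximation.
Power ≈ 0.12

Power calculation (two-sample t-test, normal approximation):
z_β = d · √(n/2) - z_{α/2}
z_β = 0.18 · √(70/2) - 2.241
z_β = 0.18 · 5.916 - 2.241
z_β = -1.177

Power = Φ(z_β) = Φ(-1.177) ≈ 0.120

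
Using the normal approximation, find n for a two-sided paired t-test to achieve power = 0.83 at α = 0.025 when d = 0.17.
n = 354 pairs

Sample size formula (paired t-test, normal approximation):
n = ((z_{α/2} + z_β) / d)²

z_{α/2} = 2.241 (for α = 0.025, two-sided)
z_β = 0.954 (for power = 0.83)
d = 0.17

n = ((2.241 + 0.954) / 0.17)²
n = (18.794)²
n ≈ 353.21
Round up to the next whole number: n = 354 pairs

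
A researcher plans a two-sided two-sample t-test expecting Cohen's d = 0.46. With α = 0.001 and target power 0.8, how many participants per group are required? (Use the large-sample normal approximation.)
n = 162 per group

Sample size formula (two-sample t-test, normal approximation):
n = 2 · ((z_{α/2} + z_β) / d)²

z_{α/2} = 3.291 (for α = 0.001, two-sided)
z_β = 0.842 (for power = 0.8)
d = 0.46

n = 2 · ((3.291 + 0.842) / 0.46)²
n = 2 · (8.985)²
n ≈ 161.46
Round up to the next whole number: n = 162 per group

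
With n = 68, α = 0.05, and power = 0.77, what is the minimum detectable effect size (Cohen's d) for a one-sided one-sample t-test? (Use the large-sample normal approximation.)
d ≈ 0.29

Minimum detectable effect (one-sample t-test, normal approximation):
d = (z_α + z_β) / √n
d = (1.645 + 0.739) / √68
d = 2.384 / 8.246
d ≈ 0.29

By Cohen's convention (0.2 small / 0.5 medium / 0.8 large): small effect.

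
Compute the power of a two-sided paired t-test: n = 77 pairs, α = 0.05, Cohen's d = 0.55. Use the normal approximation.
Power ≈ 1.00

Power calculation (paired t-test, normal approximation):
z_β = d · √n - z_{α/2}
z_β = 0.55 · √77 - 1.960
z_β = 0.55 · 8.775 - 1.960
z_β = 2.866

Power = Φ(z_β) = Φ(2.866) ≈ 0.998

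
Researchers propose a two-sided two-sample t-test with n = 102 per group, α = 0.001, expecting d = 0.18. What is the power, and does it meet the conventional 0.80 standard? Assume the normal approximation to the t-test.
Power ≈ 0.02; the study is underpowered (power < 0.80)

Power calculation (two-sample t-test, normal approximation):
z_β = d · √(n/2) - z_{α/2}
z_β = 0.18 · √(102/2) - 3.291
z_β = 0.18 · 7.141 - 3.291
z_β = -2.005

Power = Φ(z_β) = Φ(-2.005) ≈ 0.022

Effect size d = 0.18 is very small by Cohen's convention (0.2/0.5/0.8).

Threshold: power ≥ 0.80 is conventionally adequate.
Power ≈ 0.02 → the study is underpowered (power < 0.80).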